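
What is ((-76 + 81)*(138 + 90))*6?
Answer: 6840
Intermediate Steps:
((-76 + 81)*(138 + 90))*6 = (5*228)*6 = 1140*6 = 6840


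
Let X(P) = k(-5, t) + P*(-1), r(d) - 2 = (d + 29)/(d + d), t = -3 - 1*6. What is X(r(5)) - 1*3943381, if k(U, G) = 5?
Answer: -19716907/5 ≈ -3.9434e+6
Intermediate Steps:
t = -9 (t = -3 - 6 = -9)
r(d) = 2 + (29 + d)/(2*d) (r(d) = 2 + (d + 29)/(d + d) = 2 + (29 + d)/((2*d)) = 2 + (29 + d)*(1/(2*d)) = 2 + (29 + d)/(2*d))
X(P) = 5 - P (X(P) = 5 + P*(-1) = 5 - P)
X(r(5)) - 1*3943381 = (5 - (29 + 5*5)/(2*5)) - 1*3943381 = (5 - (29 + 25)/(2*5)) - 3943381 = (5 - 54/(2*5)) - 3943381 = (5 - 1*27/5) - 3943381 = (5 - 27/5) - 3943381 = -⅖ - 3943381 = -19716907/5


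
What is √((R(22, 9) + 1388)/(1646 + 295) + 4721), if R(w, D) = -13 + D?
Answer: √17788964145/1941 ≈ 68.715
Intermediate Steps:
√((R(22, 9) + 1388)/(1646 + 295) + 4721) = √(((-13 + 9) + 1388)/(1646 + 295) + 4721) = √((-4 + 1388)/1941 + 4721) = √(1384*(1/1941) + 4721) = √(1384/1941 + 4721) = √(9164845/1941) = √17788964145/1941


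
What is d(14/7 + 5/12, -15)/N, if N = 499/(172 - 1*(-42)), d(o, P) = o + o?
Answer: 3103/1497 ≈ 2.0728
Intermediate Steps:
d(o, P) = 2*o
N = 499/214 (N = 499/(172 + 42) = 499/214 ≈ 2.3318)
d(14/7 + 5/12, -15)/N = (2*(14/7 + 5/12))/(499/214) = (2*(14*(⅐) + 5*(1/12)))*(214/499) = (2*(2 + 5/12))*(214/499) = (2*(29/12))*(214/499) = (29/6)*(214/499) = 3103/1497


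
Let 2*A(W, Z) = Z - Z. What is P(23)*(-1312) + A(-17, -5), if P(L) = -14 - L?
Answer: 48544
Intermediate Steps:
A(W, Z) = 0 (A(W, Z) = (Z - Z)/2 = (1/2)*0 = 0)
P(23)*(-1312) + A(-17, -5) = (-14 - 1*23)*(-1312) + 0 = (-14 - 23)*(-1312) + 0 = -37*(-1312) + 0 = 48544 + 0 = 48544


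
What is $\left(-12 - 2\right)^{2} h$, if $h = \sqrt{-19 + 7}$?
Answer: $392 i \sqrt{3} \approx 678.96 i$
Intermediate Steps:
$h = 2 i \sqrt{3}$ ($h = \sqrt{-12} = 2 i \sqrt{3} \approx 3.4641 i$)
$\left(-12 - 2\right)^{2} h = \left(-12 - 2\right)^{2} \cdot 2 i \sqrt{3} = \left(-14\right)^{2} \cdot 2 i \sqrt{3} = 196 \cdot 2 i \sqrt{3} = 392 i \sqrt{3}$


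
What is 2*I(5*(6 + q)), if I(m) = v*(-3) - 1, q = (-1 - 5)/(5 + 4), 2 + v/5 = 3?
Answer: -32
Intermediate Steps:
v = 5 (v = -10 + 5*3 = -10 + 15 = 5)
q = -⅔ (q = -6/9 = -6*⅑ = -⅔ ≈ -0.66667)
I(m) = -16 (I(m) = 5*(-3) - 1 = -15 - 1 = -16)
2*I(5*(6 + q)) = 2*(-16) = -32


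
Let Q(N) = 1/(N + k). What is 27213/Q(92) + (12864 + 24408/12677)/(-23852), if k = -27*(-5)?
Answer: 466964150677467/75592951 ≈ 6.1774e+6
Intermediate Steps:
k = 135
Q(N) = 1/(135 + N) (Q(N) = 1/(N + 135) = 1/(135 + N))
27213/Q(92) + (12864 + 24408/12677)/(-23852) = 27213/(1/(135 + 92)) + (12864 + 24408/12677)/(-23852) = 27213/(1/227) + (12864 + 24408*(1/12677))*(-1/23852) = 27213/(1/227) + (12864 + 24408/12677)*(-1/23852) = 27213*227 + (163101336/12677)*(-1/23852) = 6177351 - 40775334/75592951 = 466964150677467/75592951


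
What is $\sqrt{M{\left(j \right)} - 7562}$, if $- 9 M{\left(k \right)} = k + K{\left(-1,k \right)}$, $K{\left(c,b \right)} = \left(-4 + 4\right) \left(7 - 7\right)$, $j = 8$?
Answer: $\frac{i \sqrt{68066}}{3} \approx 86.965 i$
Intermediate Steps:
$K{\left(c,b \right)} = 0$ ($K{\left(c,b \right)} = 0 \cdot 0 = 0$)
$M{\left(k \right)} = - \frac{k}{9}$ ($M{\left(k \right)} = - \frac{k + 0}{9} = - \frac{k}{9}$)
$\sqrt{M{\left(j \right)} - 7562} = \sqrt{\left(- \frac{1}{9}\right) 8 - 7562} = \sqrt{- \frac{8}{9} - 7562} = \sqrt{- \frac{68066}{9}} = \frac{i \sqrt{68066}}{3}$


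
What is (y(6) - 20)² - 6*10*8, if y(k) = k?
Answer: -284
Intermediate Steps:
(y(6) - 20)² - 6*10*8 = (6 - 20)² - 6*10*8 = (-14)² - 60*8 = 196 - 1*480 = 196 - 480 = -284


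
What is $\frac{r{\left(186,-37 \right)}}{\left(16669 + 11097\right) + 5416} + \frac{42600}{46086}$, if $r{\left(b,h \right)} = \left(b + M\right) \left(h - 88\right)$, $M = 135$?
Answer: $- \frac{72607925}{254870942} \approx -0.28488$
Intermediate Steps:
$r{\left(b,h \right)} = \left(-88 + h\right) \left(135 + b\right)$ ($r{\left(b,h \right)} = \left(b + 135\right) \left(h - 88\right) = \left(135 + b\right) \left(-88 + h\right) = \left(-88 + h\right) \left(135 + b\right)$)
$\frac{r{\left(186,-37 \right)}}{\left(16669 + 11097\right) + 5416} + \frac{42600}{46086} = \frac{-11880 - 16368 + 135 \left(-37\right) + 186 \left(-37\right)}{\left(16669 + 11097\right) + 5416} + \frac{42600}{46086} = \frac{-11880 - 16368 - 4995 - 6882}{27766 + 5416} + 42600 \cdot \frac{1}{46086} = - \frac{40125}{33182} + \frac{7100}{7681} = - \frac{72607925}{254870942}$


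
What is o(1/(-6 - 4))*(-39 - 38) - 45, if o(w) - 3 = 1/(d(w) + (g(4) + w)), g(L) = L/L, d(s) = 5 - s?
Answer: -1733/6 ≈ -288.83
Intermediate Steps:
g(L) = 1
o(w) = 19/6 (o(w) = 3 + 1/((5 - w) + (1 + w)) = 3 + 1/6 = 19/6)
o(1/(-6 - 4))*(-39 - 38) - 45 = 19*(-39 - 38)/6 - 45 = (19/6)*(-77) - 45 = -1463/6 - 45 = -1733/6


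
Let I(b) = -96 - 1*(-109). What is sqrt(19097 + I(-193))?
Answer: 7*sqrt(390) ≈ 138.24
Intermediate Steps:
I(b) = 13 (I(b) = -96 + 109 = 13)
sqrt(19097 + I(-193)) = sqrt(19097 + 13) = sqrt(19110) = 7*sqrt(390)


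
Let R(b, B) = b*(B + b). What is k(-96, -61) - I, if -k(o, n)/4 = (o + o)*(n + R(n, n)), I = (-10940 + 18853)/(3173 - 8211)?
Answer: 28558455017/5038 ≈ 5.6686e+6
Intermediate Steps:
I = -7913/5038 (I = 7913/(-5038) = 7913*(-1/5038) = -7913/5038 ≈ -1.5707)
k(o, n) = -8*o*(n + 2*n**2) (k(o, n) = -4*(o + o)*(n + n*(n + n)) = -4*2*o*(n + n*(2*n)) = -4*2*o*(n + 2*n**2) = -8*o*(n + 2*n**2))
k(-96, -61) - I = -8*(-61)*(-96)*(1 + 2*(-61)) - 1*(-7913/5038) = -8*(-61)*(-96)*(1 - 122) + 7913/5038 = -8*(-61)*(-96)*(-121) + 7913/5038 = 5668608 + 7913/5038 = 28558455017/5038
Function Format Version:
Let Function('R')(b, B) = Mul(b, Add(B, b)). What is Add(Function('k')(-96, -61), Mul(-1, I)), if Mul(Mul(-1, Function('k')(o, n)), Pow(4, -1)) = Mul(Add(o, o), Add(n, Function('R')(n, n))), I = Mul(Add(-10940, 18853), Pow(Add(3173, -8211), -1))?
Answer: Rational(28558455017, 5038) ≈ 5.6686e+6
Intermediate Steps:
I = Rational(-7913, 5038) (I = Mul(7913, Pow(-5038, -1)) = Mul(7913, Rational(-1, 5038)) = Rational(-7913, 5038) ≈ -1.5707)
Function('k')(o, n) = Mul(-8, o, Add(n, Mul(2, Pow(n, 2)))) (Function('k')(o, n) = Mul(-4, Mul(Add(o, o), Add(n, Mul(n, Add(n, n))))) = Mul(-4, Mul(Mul(2, o), Add(n, Mul(n, Mul(2, n))))) = Mul(-4, Mul(Mul(2, o), Add(n, Mul(2, Pow(n, 2))))) = Mul(-4, Mul(2, o, Add(n, Mul(2, Pow(n, 2))))) = Mul(-8, o, Add(n, Mul(2, Pow(n, 2)))))
Add(Function('k')(-96, -61), Mul(-1, I)) = Add(Mul(-8, -61, -96, Add(1, Mul(2, -61))), Mul(-1, Rational(-7913, 5038))) = Add(Mul(-8, -61, -96, Add(1, -122)), Rational(7913, 5038)) = Add(Mul(-8, -61, -96, -121), Rational(7913, 5038)) = Add(5668608, Rational(7913, 5038)) = Rational(28558455017, 5038)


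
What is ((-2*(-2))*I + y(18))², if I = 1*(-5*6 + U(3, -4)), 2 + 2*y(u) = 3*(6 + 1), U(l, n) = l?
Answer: 38809/4 ≈ 9702.3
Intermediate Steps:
y(u) = 19/2 (y(u) = -1 + (3*(6 + 1))/2 = -1 + (3*7)/2 = -1 + (½)*21 = -1 + 21/2 = 19/2)
I = -27 (I = 1*(-5*6 + 3) = 1*(-30 + 3) = 1*(-27) = -27)
((-2*(-2))*I + y(18))² = (-2*(-2)*(-27) + 19/2)² = (4*(-27) + 19/2)² = (-108 + 19/2)² = (-197/2)² = 38809/4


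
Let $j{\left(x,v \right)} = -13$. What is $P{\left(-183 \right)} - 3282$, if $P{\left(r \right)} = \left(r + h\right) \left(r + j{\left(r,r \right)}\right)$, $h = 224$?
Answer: $-11318$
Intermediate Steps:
$P{\left(r \right)} = \left(-13 + r\right) \left(224 + r\right)$ ($P{\left(r \right)} = \left(r + 224\right) \left(r - 13\right) = \left(224 + r\right) \left(-13 + r\right) = \left(-13 + r\right) \left(224 + r\right)$)
$P{\left(-183 \right)} - 3282 = \left(-2912 + \left(-183\right)^{2} + 211 \left(-183\right)\right) - 3282 = \left(-2912 + 33489 - 38613\right) - 3282 = -8036 - 3282 = -11318$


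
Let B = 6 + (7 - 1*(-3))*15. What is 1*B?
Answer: 156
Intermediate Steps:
B = 156 (B = 6 + (7 + 3)*15 = 6 + 10*15 = 6 + 150 = 156)
1*B = 1*156 = 156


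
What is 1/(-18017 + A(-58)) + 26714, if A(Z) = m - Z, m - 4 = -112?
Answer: 482641837/18067 ≈ 26714.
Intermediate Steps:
m = -108 (m = 4 - 112 = -108)
A(Z) = -108 - Z
1/(-18017 + A(-58)) + 26714 = 1/(-18017 + (-108 - 1*(-58))) + 26714 = 1/(-18017 + (-108 + 58)) + 26714 = 1/(-18017 - 50) + 26714 = 1/(-18067) + 26714 = -1/18067 + 26714 = 482641837/18067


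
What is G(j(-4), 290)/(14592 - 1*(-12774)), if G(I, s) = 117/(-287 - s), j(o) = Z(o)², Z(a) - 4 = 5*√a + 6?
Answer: -39/5263394 ≈ -7.4097e-6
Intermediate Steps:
Z(a) = 10 + 5*√a (Z(a) = 4 + (5*√a + 6) = 4 + (6 + 5*√a) = 10 + 5*√a)
j(o) = (10 + 5*√o)²
G(j(-4), 290)/(14592 - 1*(-12774)) = (-117/(287 + 290))/(14592 - 1*(-12774)) = (-117/577)/(14592 + 12774) = -117*1/577/27366 = -117/577*1/27366 = -39/5263394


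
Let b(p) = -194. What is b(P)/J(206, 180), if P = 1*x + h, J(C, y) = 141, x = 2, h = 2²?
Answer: -194/141 ≈ -1.3759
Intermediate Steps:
h = 4
P = 6 (P = 1*2 + 4 = 2 + 4 = 6)
b(P)/J(206, 180) = -194/141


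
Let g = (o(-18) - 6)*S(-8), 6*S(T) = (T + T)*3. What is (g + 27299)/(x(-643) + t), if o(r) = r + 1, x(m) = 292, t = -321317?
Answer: -27483/321025 ≈ -0.085610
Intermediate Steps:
o(r) = 1 + r
S(T) = T (S(T) = ((T + T)*3)/6 = ((2*T)*3)/6 = (6*T)/6 = T)
g = 184 (g = ((1 - 18) - 6)*(-8) = (-17 - 6)*(-8) = -23*(-8) = 184)
(g + 27299)/(x(-643) + t) = (184 + 27299)/(292 - 321317) = 27483/(-321025) = 27483*(-1/321025) = -27483/321025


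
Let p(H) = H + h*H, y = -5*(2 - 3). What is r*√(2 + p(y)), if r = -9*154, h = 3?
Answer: -1386*√22 ≈ -6500.9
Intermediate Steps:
r = -1386
y = 5 (y = -5*(-1) = 5)
p(H) = 4*H (p(H) = H + 3*H = 4*H)
r*√(2 + p(y)) = -1386*√(2 + 4*5) = -1386*√(2 + 20) = -1386*√22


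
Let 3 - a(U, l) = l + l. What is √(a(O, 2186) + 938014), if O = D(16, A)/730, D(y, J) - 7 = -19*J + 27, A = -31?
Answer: √933645 ≈ 966.25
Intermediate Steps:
D(y, J) = 34 - 19*J (D(y, J) = 7 + (-19*J + 27) = 7 + (27 - 19*J) = 34 - 19*J)
O = 623/730 (O = (34 - 19*(-31))/730 = (34 + 589)*(1/730) = 623*(1/730) = 623/730 ≈ 0.85343)
a(U, l) = 3 - 2*l (a(U, l) = 3 - (l + l) = 3 - 2*l)
√(a(O, 2186) + 938014) = √((3 - 2*2186) + 938014) = √((3 - 4372) + 938014) = √(-4369 + 938014) = √933645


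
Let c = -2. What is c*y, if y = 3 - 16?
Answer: 26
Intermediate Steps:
y = -13
c*y = -2*(-13) = 26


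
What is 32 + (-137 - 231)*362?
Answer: -133184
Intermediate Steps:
32 + (-137 - 231)*362 = 32 - 368*362 = 32 - 133216 = -133184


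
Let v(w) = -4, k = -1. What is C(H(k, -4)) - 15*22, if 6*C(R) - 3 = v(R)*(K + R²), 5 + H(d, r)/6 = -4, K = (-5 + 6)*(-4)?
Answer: -13625/6 ≈ -2270.8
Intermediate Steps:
K = -4 (K = 1*(-4) = -4)
H(d, r) = -54 (H(d, r) = -30 + 6*(-4) = -30 - 24 = -54)
C(R) = 19/6 - 2*R²/3 (C(R) = ½ + (-4*(-4 + R²))/6 = ½ + (16 - 4*R²)/6 = ½ + (8/3 - 2*R²/3) = 19/6 - 2*R²/3)
C(H(k, -4)) - 15*22 = (19/6 - ⅔*(-54)²) - 15*22 = (19/6 - ⅔*2916) - 330 = (19/6 - 1944) - 330 = -11645/6 - 330 = -13625/6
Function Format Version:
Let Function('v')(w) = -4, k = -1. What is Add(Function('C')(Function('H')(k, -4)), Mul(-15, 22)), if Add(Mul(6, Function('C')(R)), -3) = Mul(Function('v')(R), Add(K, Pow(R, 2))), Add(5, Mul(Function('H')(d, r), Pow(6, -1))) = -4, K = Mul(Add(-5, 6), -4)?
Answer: Rational(-13625, 6) ≈ -2270.8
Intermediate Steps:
K = -4 (K = Mul(1, -4) = -4)
Function('H')(d, r) = -54 (Function('H')(d, r) = Add(-30, Mul(6, -4)) = Add(-30, -24) = -54)
Function('C')(R) = Add(Rational(19, 6), Mul(Rational(-2, 3), Pow(R, 2))) (Function('C')(R) = Add(Rational(1, 2), Mul(Rational(1, 6), Mul(-4, Add(-4, Pow(R, 2))))) = Add(Rational(1, 2), Mul(Rational(1, 6), Add(16, Mul(-4, Pow(R, 2))))) = Add(Rational(1, 2), Add(Rational(8, 3), Mul(Rational(-2, 3), Pow(R, 2)))) = Add(Rational(19, 6), Mul(Rational(-2, 3), Pow(R, 2))))
Add(Function('C')(Function('H')(k, -4)), Mul(-15, 22)) = Add(Add(Rational(19, 6), Mul(Rational(-2, 3), Pow(-54, 2))), Mul(-15, 22)) = Add(Add(Rational(19, 6), Mul(Rational(-2, 3), 2916)), -330) = Add(Add(Rational(19, 6), -1944), -330) = Add(Rational(-11645, 6), -330) = Rational(-13625, 6)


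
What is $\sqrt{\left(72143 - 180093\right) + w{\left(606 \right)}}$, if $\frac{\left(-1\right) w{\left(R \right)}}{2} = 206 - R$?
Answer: $5 i \sqrt{4286} \approx 327.34 i$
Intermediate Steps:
$w{\left(R \right)} = -412 + 2 R$ ($w{\left(R \right)} = - 2 \left(206 - R\right) = -412 + 2 R$)
$\sqrt{\left(72143 - 180093\right) + w{\left(606 \right)}} = \sqrt{\left(72143 - 180093\right) + \left(-412 + 2 \cdot 606\right)} = \sqrt{\left(72143 - 180093\right) + \left(-412 + 1212\right)} = \sqrt{-107950 + 800} = \sqrt{-107150} = 5 i \sqrt{4286}$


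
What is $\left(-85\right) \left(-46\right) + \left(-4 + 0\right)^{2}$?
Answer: $3926$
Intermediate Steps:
$\left(-85\right) \left(-46\right) + \left(-4 + 0\right)^{2} = 3910 + \left(-4\right)^{2} = 3910 + 16 = 3926$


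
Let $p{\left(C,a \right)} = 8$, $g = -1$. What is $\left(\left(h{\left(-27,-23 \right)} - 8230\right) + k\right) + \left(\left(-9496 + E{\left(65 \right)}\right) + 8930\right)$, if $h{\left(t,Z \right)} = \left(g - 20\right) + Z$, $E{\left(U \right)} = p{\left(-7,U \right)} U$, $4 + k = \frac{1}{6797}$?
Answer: $- \frac{56578227}{6797} \approx -8324.0$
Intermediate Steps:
$k = - \frac{27187}{6797}$ ($k = -4 + \frac{1}{6797} = - \frac{27187}{6797} \approx -3.9999$)
$E{\left(U \right)} = 8 U$
$h{\left(t,Z \right)} = -21 + Z$ ($h{\left(t,Z \right)} = \left(-1 - 20\right) + Z = -21 + Z$)
$\left(\left(h{\left(-27,-23 \right)} - 8230\right) + k\right) + \left(\left(-9496 + E{\left(65 \right)}\right) + 8930\right) = \left(\left(\left(-21 - 23\right) - 8230\right) - \frac{27187}{6797}\right) + \left(\left(-9496 + 8 \cdot 65\right) + 8930\right) = \left(\left(-44 - 8230\right) - \frac{27187}{6797}\right) + \left(\left(-9496 + 520\right) + 8930\right) = \left(-8274 - \frac{27187}{6797}\right) + \left(-8976 + 8930\right) = - \frac{56265565}{6797} - 46 = - \frac{56578227}{6797}$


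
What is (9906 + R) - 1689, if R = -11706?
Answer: -3489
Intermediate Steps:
(9906 + R) - 1689 = (9906 - 11706) - 1689 = -1800 - 1689 = -3489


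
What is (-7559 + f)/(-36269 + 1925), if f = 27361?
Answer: -9901/17172 ≈ -0.57658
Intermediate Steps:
(-7559 + f)/(-36269 + 1925) = (-7559 + 27361)/(-36269 + 1925) = 19802/(-34344) = 19802*(-1/34344) = -9901/17172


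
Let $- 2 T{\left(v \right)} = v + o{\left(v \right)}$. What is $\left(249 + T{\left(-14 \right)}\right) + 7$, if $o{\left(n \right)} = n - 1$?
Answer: $\frac{541}{2} \approx 270.5$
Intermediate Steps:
$o{\left(n \right)} = -1 + n$
$T{\left(v \right)} = \frac{1}{2} - v$ ($T{\left(v \right)} = - \frac{v + \left(-1 + v\right)}{2} = - \frac{-1 + 2 v}{2} = \frac{1}{2} - v$)
$\left(249 + T{\left(-14 \right)}\right) + 7 = \left(249 + \left(\frac{1}{2} - -14\right)\right) + 7 = \left(249 + \left(\frac{1}{2} + 14\right)\right) + 7 = \left(249 + \frac{29}{2}\right) + 7 = \frac{527}{2} + 7 = \frac{541}{2}$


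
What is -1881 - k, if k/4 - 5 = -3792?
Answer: 13267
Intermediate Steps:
k = -15148 (k = 20 + 4*(-3792) = 20 - 15168 = -15148)
-1881 - k = -1881 - 1*(-15148) = -1881 + 15148 = 13267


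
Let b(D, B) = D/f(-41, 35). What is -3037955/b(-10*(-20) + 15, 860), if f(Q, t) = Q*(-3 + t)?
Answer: 797159392/43 ≈ 1.8539e+7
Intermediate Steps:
b(D, B) = -D/1312 (b(D, B) = D/((-41*(-3 + 35))) = D/((-41*32)) = D/(-1312) = D*(-1/1312) = -D/1312)
-3037955/b(-10*(-20) + 15, 860) = -3037955*(-1312/(-10*(-20) + 15)) = -3037955*(-1312/(200 + 15)) = -3037955/((-1/1312*215)) = -3037955/(-215/1312) = -3037955*(-1312/215) = 797159392/43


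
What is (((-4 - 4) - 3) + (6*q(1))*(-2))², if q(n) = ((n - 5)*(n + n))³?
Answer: 37613689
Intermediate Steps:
q(n) = 8*n³*(-5 + n)³ (q(n) = ((-5 + n)*(2*n))³ = (2*n*(-5 + n))³ = 8*n³*(-5 + n)³)
(((-4 - 4) - 3) + (6*q(1))*(-2))² = (((-4 - 4) - 3) + (6*(8*1³*(-5 + 1)³))*(-2))² = ((-8 - 3) + (6*(8*1*(-4)³))*(-2))² = (-11 + (6*(8*1*(-64)))*(-2))² = (-11 + (6*(-512))*(-2))² = (-11 - 3072*(-2))² = (-11 + 6144)² = 6133² = 37613689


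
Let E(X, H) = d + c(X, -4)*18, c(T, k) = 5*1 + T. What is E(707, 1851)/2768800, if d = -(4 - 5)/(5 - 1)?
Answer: 10253/2215040 ≈ 0.0046288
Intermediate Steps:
c(T, k) = 5 + T
d = ¼ (d = -(-1)/4 = -1*(-¼) = ¼ ≈ 0.25000)
E(X, H) = 361/4 + 18*X (E(X, H) = ¼ + (5 + X)*18 = ¼ + (90 + 18*X) = 361/4 + 18*X)
E(707, 1851)/2768800 = (361/4 + 18*707)/2768800 = (361/4 + 12726)*(1/2768800) = (51265/4)*(1/2768800) = 10253/2215040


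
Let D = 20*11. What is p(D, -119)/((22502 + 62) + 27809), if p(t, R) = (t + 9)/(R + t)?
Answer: 229/5087673 ≈ 4.5011e-5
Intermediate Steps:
D = 220
p(t, R) = (9 + t)/(R + t)
p(D, -119)/((22502 + 62) + 27809) = ((9 + 220)/(-119 + 220))/((22502 + 62) + 27809) = (229/101)/(22564 + 27809) = ((1/101)*229)/50373 = (229/101)*(1/50373) = 229/5087673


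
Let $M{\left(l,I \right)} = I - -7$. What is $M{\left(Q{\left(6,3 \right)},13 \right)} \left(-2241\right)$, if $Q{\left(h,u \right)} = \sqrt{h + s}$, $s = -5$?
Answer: $-44820$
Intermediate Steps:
$Q{\left(h,u \right)} = \sqrt{-5 + h}$ ($Q{\left(h,u \right)} = \sqrt{h - 5} = \sqrt{-5 + h}$)
$M{\left(l,I \right)} = 7 + I$ ($M{\left(l,I \right)} = I + 7 = 7 + I$)
$M{\left(Q{\left(6,3 \right)},13 \right)} \left(-2241\right) = \left(7 + 13\right) \left(-2241\right) = 20 \left(-2241\right) = -44820$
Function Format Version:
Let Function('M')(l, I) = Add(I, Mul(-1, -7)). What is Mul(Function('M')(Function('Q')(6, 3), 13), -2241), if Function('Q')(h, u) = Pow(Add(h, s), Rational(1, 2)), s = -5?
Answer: -44820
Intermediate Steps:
Function('Q')(h, u) = Pow(Add(-5, h), Rational(1, 2)) (Function('Q')(h, u) = Pow(Add(h, -5), Rational(1, 2)) = Pow(Add(-5, h), Rational(1, 2)))
Function('M')(l, I) = Add(7, I) (Function('M')(l, I) = Add(I, 7) = Add(7, I))
Mul(Function('M')(Function('Q')(6, 3), 13), -2241) = Mul(Add(7, 13), -2241) = Mul(20, -2241) = -44820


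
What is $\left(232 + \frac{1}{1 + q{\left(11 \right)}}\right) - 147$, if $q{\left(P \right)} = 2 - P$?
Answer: $\frac{679}{8} \approx 84.875$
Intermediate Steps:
$\left(232 + \frac{1}{1 + q{\left(11 \right)}}\right) - 147 = \left(232 + \frac{1}{1 + \left(2 - 11\right)}\right) - 147 = \left(232 + \frac{1}{1 - 9}\right) - 147 = \left(232 + \frac{1}{-8}\right) - 147 = \left(232 - \frac{1}{8}\right) - 147 = \frac{1855}{8} - 147 = \frac{679}{8}$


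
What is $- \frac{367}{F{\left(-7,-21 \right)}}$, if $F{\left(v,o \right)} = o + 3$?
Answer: $\frac{367}{18} \approx 20.389$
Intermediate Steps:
$F{\left(v,o \right)} = 3 + o$
$- \frac{367}{F{\left(-7,-21 \right)}} = - \frac{367}{3 - 21} = - \frac{367}{-18} = \left(-367\right) \left(- \frac{1}{18}\right) = \frac{367}{18}$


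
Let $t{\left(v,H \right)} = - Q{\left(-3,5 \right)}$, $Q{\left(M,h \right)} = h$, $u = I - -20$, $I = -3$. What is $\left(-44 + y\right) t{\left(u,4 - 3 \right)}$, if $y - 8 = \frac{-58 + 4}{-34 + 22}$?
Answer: $\frac{315}{2} \approx 157.5$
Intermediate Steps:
$y = \frac{25}{2}$ ($y = 8 + \frac{-58 + 4}{-34 + 22} = 8 - \frac{54}{-12} = 8 - - \frac{9}{2} = 8 + \frac{9}{2} = \frac{25}{2} \approx 12.5$)
$u = 17$ ($u = -3 - -20 = -3 + 20 = 17$)
$t{\left(v,H \right)} = -5$ ($t{\left(v,H \right)} = \left(-1\right) 5 = -5$)
$\left(-44 + y\right) t{\left(u,4 - 3 \right)} = \left(-44 + \frac{25}{2}\right) \left(-5\right) = \left(- \frac{63}{2}\right) \left(-5\right) = \frac{315}{2}$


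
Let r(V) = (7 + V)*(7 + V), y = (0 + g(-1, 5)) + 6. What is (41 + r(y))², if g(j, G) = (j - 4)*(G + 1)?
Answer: 108900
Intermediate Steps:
g(j, G) = (1 + G)*(-4 + j) (g(j, G) = (-4 + j)*(1 + G) = (1 + G)*(-4 + j))
y = -24 (y = (0 + (-4 - 1 - 4*5 + 5*(-1))) + 6 = (0 + (-4 - 1 - 20 - 5)) + 6 = (0 - 30) + 6 = -30 + 6 = -24)
r(V) = (7 + V)²
(41 + r(y))² = (41 + (7 - 24)²)² = (41 + (-17)²)² = (41 + 289)² = 330² = 108900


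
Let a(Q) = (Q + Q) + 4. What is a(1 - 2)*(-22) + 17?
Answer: -27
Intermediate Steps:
a(Q) = 4 + 2*Q (a(Q) = 2*Q + 4 = 4 + 2*Q)
a(1 - 2)*(-22) + 17 = (4 + 2*(1 - 2))*(-22) + 17 = (4 + 2*(-1))*(-22) + 17 = (4 - 2)*(-22) + 17 = 2*(-22) + 17 = -44 + 17 = -27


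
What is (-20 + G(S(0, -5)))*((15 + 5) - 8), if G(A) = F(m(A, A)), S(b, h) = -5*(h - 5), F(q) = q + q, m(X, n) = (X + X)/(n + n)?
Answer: -216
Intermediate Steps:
m(X, n) = X/n (m(X, n) = (2*X)/((2*n)) = (2*X)*(1/(2*n)) = X/n)
F(q) = 2*q
S(b, h) = 25 - 5*h (S(b, h) = -5*(-5 + h) = 25 - 5*h)
G(A) = 2 (G(A) = 2*(A/A) = 2*1 = 2)
(-20 + G(S(0, -5)))*((15 + 5) - 8) = (-20 + 2)*((15 + 5) - 8) = -18*(20 - 8) = -18*12 = -216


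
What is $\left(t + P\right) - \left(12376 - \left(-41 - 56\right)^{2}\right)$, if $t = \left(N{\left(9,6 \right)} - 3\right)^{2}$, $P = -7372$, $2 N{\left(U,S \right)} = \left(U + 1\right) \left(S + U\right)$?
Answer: $-5155$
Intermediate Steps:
$N{\left(U,S \right)} = \frac{\left(1 + U\right) \left(S + U\right)}{2}$ ($N{\left(U,S \right)} = \frac{\left(U + 1\right) \left(S + U\right)}{2} = \frac{\left(1 + U\right) \left(S + U\right)}{2}$)
$t = 5184$ ($t = \left(\left(\frac{1}{2} \cdot 6 + \frac{1}{2} \cdot 9 + \frac{9^{2}}{2} + \frac{1}{2} \cdot 6 \cdot 9\right) - 3\right)^{2} = \left(\left(3 + \frac{9}{2} + \frac{1}{2} \cdot 81 + 27\right) - 3\right)^{2} = \left(\left(3 + \frac{9}{2} + \frac{81}{2} + 27\right) - 3\right)^{2} = \left(75 - 3\right)^{2} = 72^{2} = 5184$)
$\left(t + P\right) - \left(12376 - \left(-41 - 56\right)^{2}\right) = \left(5184 - 7372\right) - \left(12376 - \left(-41 - 56\right)^{2}\right) = -2188 - \left(12376 - \left(-97\right)^{2}\right) = -2188 + \left(9409 - 12376\right) = -2188 - 2967 = -5155$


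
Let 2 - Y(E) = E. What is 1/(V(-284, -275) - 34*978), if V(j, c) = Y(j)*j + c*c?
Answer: -1/38851 ≈ -2.5739e-5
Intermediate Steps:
Y(E) = 2 - E
V(j, c) = c² + j*(2 - j) (V(j, c) = (2 - j)*j + c*c = j*(2 - j) + c² = c² + j*(2 - j))
1/(V(-284, -275) - 34*978) = 1/(((-275)² - 1*(-284)*(-2 - 284)) - 34*978) = 1/((75625 - 1*(-284)*(-286)) - 33252) = 1/((75625 - 81224) - 33252) = 1/(-5599 - 33252) = 1/(-38851) = -1/38851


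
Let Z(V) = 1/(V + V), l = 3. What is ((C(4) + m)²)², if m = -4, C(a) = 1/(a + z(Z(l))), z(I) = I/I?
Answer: 130321/625 ≈ 208.51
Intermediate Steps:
Z(V) = 1/(2*V)
z(I) = 1
C(a) = 1/(1 + a) (C(a) = 1/(a + 1) = 1/(1 + a))
((C(4) + m)²)² = ((1/(1 + 4) - 4)²)² = ((1/5 - 4)²)² = ((⅕ - 4)²)² = ((-19/5)²)² = (361/25)² = 130321/625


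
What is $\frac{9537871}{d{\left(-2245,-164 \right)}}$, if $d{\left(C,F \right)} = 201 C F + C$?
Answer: $\frac{1362553}{10571705} \approx 0.12889$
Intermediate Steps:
$d{\left(C,F \right)} = C + 201 C F$ ($d{\left(C,F \right)} = 201 C F + C = C + 201 C F$)
$\frac{9537871}{d{\left(-2245,-164 \right)}} = \frac{9537871}{\left(-2245\right) \left(1 + 201 \left(-164\right)\right)} = \frac{9537871}{\left(-2245\right) \left(1 - 32964\right)} = \frac{9537871}{\left(-2245\right) \left(-32963\right)} = \frac{9537871}{74001935} = 9537871 \cdot \frac{1}{74001935} = \frac{1362553}{10571705}$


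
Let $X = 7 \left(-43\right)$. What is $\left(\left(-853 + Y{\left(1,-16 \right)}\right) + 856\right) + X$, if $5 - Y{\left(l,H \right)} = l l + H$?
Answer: $-278$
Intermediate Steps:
$Y{\left(l,H \right)} = 5 - H - l^{2}$ ($Y{\left(l,H \right)} = 5 - \left(l l + H\right) = 5 - \left(l^{2} + H\right) = 5 - \left(H + l^{2}\right) = 5 - H - l^{2}$)
$X = -301$
$\left(\left(-853 + Y{\left(1,-16 \right)}\right) + 856\right) + X = \left(\left(-853 - -20\right) + 856\right) - 301 = \left(\left(-853 + \left(5 + 16 - 1\right)\right) + 856\right) - 301 = \left(\left(-853 + 20\right) + 856\right) - 301 = \left(-833 + 856\right) - 301 = 23 - 301 = -278$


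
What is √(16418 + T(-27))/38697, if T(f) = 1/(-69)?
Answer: √78166029/2670093 ≈ 0.0033112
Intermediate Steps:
T(f) = -1/69
√(16418 + T(-27))/38697 = √(16418 - 1/69)/38697 = √(1132841/69)*(1/38697) = (√78166029/69)*(1/38697) = √78166029/2670093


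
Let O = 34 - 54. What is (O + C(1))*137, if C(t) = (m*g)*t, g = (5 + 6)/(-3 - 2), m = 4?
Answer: -19728/5 ≈ -3945.6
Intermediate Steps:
g = -11/5 (g = 11/(-5) = 11*(-⅕) = -11/5 ≈ -2.2000)
C(t) = -44*t/5 (C(t) = (4*(-11/5))*t = -44*t/5)
O = -20
(O + C(1))*137 = (-20 - 44/5*1)*137 = (-20 - 44/5)*137 = -144/5*137 = -19728/5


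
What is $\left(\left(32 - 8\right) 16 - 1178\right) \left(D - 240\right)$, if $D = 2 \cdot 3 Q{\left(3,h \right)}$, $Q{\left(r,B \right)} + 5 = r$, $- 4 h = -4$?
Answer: $200088$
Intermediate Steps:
$h = 1$ ($h = \left(- \frac{1}{4}\right) \left(-4\right) = 1$)
$Q{\left(r,B \right)} = -5 + r$
$D = -12$ ($D = 2 \cdot 3 \left(-5 + 3\right) = 6 \left(-2\right) = -12$)
$\left(\left(32 - 8\right) 16 - 1178\right) \left(D - 240\right) = \left(\left(32 - 8\right) 16 - 1178\right) \left(-12 - 240\right) = \left(24 \cdot 16 - 1178\right) \left(-12 - 240\right) = \left(384 - 1178\right) \left(-252\right) = \left(-794\right) \left(-252\right) = 200088$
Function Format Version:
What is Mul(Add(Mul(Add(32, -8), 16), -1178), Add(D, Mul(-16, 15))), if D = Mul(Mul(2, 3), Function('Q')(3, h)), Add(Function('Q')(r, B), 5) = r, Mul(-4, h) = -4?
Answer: 200088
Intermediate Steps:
h = 1 (h = Mul(Rational(-1, 4), -4) = 1)
Function('Q')(r, B) = Add(-5, r)
D = -12 (D = Mul(Mul(2, 3), Add(-5, 3)) = Mul(6, -2) = -12)
Mul(Add(Mul(Add(32, -8), 16), -1178), Add(D, Mul(-16, 15))) = Mul(Add(Mul(Add(32, -8), 16), -1178), Add(-12, Mul(-16, 15))) = Mul(Add(Mul(24, 16), -1178), Add(-12, -240)) = Mul(Add(384, -1178), -252) = Mul(-794, -252) = 200088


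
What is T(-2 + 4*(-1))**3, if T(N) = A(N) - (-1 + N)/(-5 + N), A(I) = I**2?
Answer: 58863869/1331 ≈ 44225.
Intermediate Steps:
T(N) = N**2 - (-1 + N)/(-5 + N)
T(-2 + 4*(-1))**3 = ((1 + (-2 + 4*(-1))**3 - (-2 + 4*(-1)) - 5*(-2 + 4*(-1))**2)/(-5 + (-2 + 4*(-1))))**3 = ((1 + (-2 - 4)**3 - (-2 - 4) - 5*(-2 - 4)**2)/(-5 + (-2 - 4)))**3 = ((1 + (-6)**3 - 1*(-6) - 5*(-6)**2)/(-5 - 6))**3 = ((1 - 216 + 6 - 5*36)/(-11))**3 = (-(1 - 216 + 6 - 180)/11)**3 = (-1/11*(-389))**3 = (389/11)**3 = 58863869/1331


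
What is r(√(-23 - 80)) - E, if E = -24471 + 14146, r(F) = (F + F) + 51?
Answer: 10376 + 2*I*√103 ≈ 10376.0 + 20.298*I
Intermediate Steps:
r(F) = 51 + 2*F (r(F) = 2*F + 51 = 51 + 2*F)
E = -10325
r(√(-23 - 80)) - E = (51 + 2*√(-23 - 80)) - 1*(-10325) = (51 + 2*√(-103)) + 10325 = (51 + 2*(I*√103)) + 10325 = (51 + 2*I*√103) + 10325 = 10376 + 2*I*√103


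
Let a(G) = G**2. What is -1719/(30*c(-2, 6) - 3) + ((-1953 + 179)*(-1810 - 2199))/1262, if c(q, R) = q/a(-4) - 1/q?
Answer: 37669561/6941 ≈ 5427.1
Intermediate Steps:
c(q, R) = -1/q + q/16 (c(q, R) = q/((-4)**2) - 1/q = q/16 - 1/q = -1/q + q/16)
-1719/(30*c(-2, 6) - 3) + ((-1953 + 179)*(-1810 - 2199))/1262 = -1719/(30*(-1/(-2) + (1/16)*(-2)) - 3) + ((-1953 + 179)*(-1810 - 2199))/1262 = -1719/(30*(-1*(-1/2) - 1/8) - 3) - 1774*(-4009)*(1/1262) = -1719/(30*(1/2 - 1/8) - 3) + 7111966*(1/1262) = -1719/(30*(3/8) - 3) + 3555983/631 = -1719/(45/4 - 3) + 3555983/631 = -1719/33/4 + 3555983/631 = -1719*4/33 + 3555983/631 = -2292/11 + 3555983/631 = 37669561/6941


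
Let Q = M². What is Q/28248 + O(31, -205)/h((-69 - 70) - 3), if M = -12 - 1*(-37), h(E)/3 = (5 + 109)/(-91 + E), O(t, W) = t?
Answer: -33970259/1610136 ≈ -21.098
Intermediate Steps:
h(E) = 342/(-91 + E) (h(E) = 3*((5 + 109)/(-91 + E)) = 3*(114/(-91 + E)) = 342/(-91 + E))
M = 25 (M = -12 + 37 = 25)
Q = 625 (Q = 25² = 625)
Q/28248 + O(31, -205)/h((-69 - 70) - 3) = 625/28248 + 31/((342/(-91 + ((-69 - 70) - 3)))) = 625*(1/28248) + 31/((342/(-91 + (-139 - 3)))) = 625/28248 + 31/((342/(-91 - 142))) = 625/28248 + 31/((342/(-233))) = 625/28248 + 31/((342*(-1/233))) = 625/28248 + 31/(-342/233) = 625/28248 + 31*(-233/342) = 625/28248 - 7223/342 = -33970259/1610136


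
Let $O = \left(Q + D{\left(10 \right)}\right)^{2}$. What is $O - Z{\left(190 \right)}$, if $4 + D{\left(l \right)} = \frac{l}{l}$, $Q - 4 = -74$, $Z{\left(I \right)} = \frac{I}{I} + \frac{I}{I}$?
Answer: $5327$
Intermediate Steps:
$Z{\left(I \right)} = 2$ ($Z{\left(I \right)} = 1 + 1 = 2$)
$Q = -70$ ($Q = 4 - 74 = -70$)
$D{\left(l \right)} = -3$ ($D{\left(l \right)} = -4 + \frac{l}{l} = -4 + 1 = -3$)
$O = 5329$ ($O = \left(-70 - 3\right)^{2} = \left(-73\right)^{2} = 5329$)
$O - Z{\left(190 \right)} = 5329 - 2 = 5327$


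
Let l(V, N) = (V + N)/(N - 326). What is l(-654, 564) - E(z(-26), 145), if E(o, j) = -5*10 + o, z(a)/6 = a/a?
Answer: 5191/119 ≈ 43.622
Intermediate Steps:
z(a) = 6 (z(a) = 6*(a/a) = 6*1 = 6)
l(V, N) = (N + V)/(-326 + N)
E(o, j) = -50 + o
l(-654, 564) - E(z(-26), 145) = (564 - 654)/(-326 + 564) - (-50 + 6) = -90/238 - 1*(-44) = (1/238)*(-90) + 44 = -45/119 + 44 = 5191/119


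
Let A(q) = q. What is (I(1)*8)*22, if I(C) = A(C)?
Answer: 176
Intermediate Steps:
I(C) = C
(I(1)*8)*22 = (1*8)*22 = 8*22 = 176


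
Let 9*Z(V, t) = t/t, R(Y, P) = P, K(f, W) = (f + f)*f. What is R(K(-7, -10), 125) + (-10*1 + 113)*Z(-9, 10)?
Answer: 1228/9 ≈ 136.44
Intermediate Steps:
K(f, W) = 2*f² (K(f, W) = (2*f)*f = 2*f²)
Z(V, t) = ⅑ (Z(V, t) = (t/t)/9 = (⅑)*1 = ⅑)
R(K(-7, -10), 125) + (-10*1 + 113)*Z(-9, 10) = 125 + (-10*1 + 113)*(⅑) = 125 + (-10 + 113)*(⅑) = 125 + 103*(⅑) = 125 + 103/9 = 1228/9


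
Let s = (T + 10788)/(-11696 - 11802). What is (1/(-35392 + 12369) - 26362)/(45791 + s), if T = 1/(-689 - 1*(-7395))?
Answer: -13662704595412468/23731986666805131 ≈ -0.57571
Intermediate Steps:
T = 1/6706 (T = 1/(-689 + 7395) = 1/6706 ≈ 0.00014912)
s = -72344329/157577588 (s = (1/6706 + 10788)/(-11696 - 11802) = (72344329/6706)/(-23498) = (72344329/6706)*(-1/23498) = -72344329/157577588 ≈ -0.45910)
(1/(-35392 + 12369) - 26362)/(45791 + s) = (1/(-35392 + 12369) - 26362)/(45791 - 72344329/157577588) = (1/(-23023) - 26362)/(7215562987779/157577588) = (-1/23023 - 26362)*(157577588/7215562987779) = -606932327/23023*157577588/7215562987779 = -13662704595412468/23731986666805131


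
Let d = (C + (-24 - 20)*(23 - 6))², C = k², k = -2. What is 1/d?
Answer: 1/553536 ≈ 1.8066e-6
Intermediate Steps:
C = 4 (C = (-2)² = 4)
d = 553536 (d = (4 + (-24 - 20)*(23 - 6))² = (4 - 44*17)² = (4 - 748)² = (-744)² = 553536)
1/d = 1/553536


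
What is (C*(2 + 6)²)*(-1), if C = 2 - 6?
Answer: 256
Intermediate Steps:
C = -4
(C*(2 + 6)²)*(-1) = -4*(2 + 6)²*(-1) = -4*8²*(-1) = -4*64*(-1) = -256*(-1) = 256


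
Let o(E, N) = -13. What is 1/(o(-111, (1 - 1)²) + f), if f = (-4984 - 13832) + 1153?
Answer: -1/17676 ≈ -5.6574e-5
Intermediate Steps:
f = -17663 (f = -18816 + 1153 = -17663)
1/(o(-111, (1 - 1)²) + f) = 1/(-13 - 17663) = 1/(-17676) = -1/17676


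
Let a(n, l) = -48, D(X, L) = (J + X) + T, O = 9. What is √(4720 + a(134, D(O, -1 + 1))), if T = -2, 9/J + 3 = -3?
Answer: 8*√73 ≈ 68.352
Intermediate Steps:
J = -3/2 (J = 9/(-3 - 3) = 9/(-6) = 9*(-⅙) = -3/2 ≈ -1.5000)
D(X, L) = -7/2 + X (D(X, L) = (-3/2 + X) - 2 = -7/2 + X)
√(4720 + a(134, D(O, -1 + 1))) = √(4720 - 48) = √4672 = 8*√73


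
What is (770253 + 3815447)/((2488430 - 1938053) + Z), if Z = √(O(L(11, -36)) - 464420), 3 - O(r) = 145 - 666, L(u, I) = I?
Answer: 11217172484/1346290249 - 366856*I*√12886/4038870747 ≈ 8.3319 - 0.010311*I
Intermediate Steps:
O(r) = 524 (O(r) = 3 - (145 - 666) = 3 - 1*(-521) = 3 + 521 = 524)
Z = 6*I*√12886 (Z = √(524 - 464420) = √(-463896) = 6*I*√12886 ≈ 681.1*I)
(770253 + 3815447)/((2488430 - 1938053) + Z) = (770253 + 3815447)/((2488430 - 1938053) + 6*I*√12886) = 4585700/(550377 + 6*I*√12886)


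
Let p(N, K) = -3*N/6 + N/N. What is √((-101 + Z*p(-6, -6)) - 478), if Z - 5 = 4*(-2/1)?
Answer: I*√591 ≈ 24.31*I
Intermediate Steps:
p(N, K) = 1 - N/2 (p(N, K) = -3*N*(⅙) + 1 = -N/2 + 1 = 1 - N/2)
Z = -3 (Z = 5 + 4*(-2/1) = 5 + 4*(-2*1) = 5 + 4*(-2) = 5 - 8 = -3)
√((-101 + Z*p(-6, -6)) - 478) = √((-101 - 3*(1 - ½*(-6))) - 478) = √((-101 - 3*(1 + 3)) - 478) = √((-101 - 3*4) - 478) = √((-101 - 12) - 478) = √(-113 - 478) = √(-591) = I*√591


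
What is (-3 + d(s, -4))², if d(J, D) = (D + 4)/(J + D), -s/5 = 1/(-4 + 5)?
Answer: 9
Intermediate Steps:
s = -5 (s = -5/(-4 + 5) = -5/1 = -5*1 = -5)
d(J, D) = (4 + D)/(D + J)
(-3 + d(s, -4))² = (-3 + (4 - 4)/(-4 - 5))² = (-3 + 0/(-9))² = (-3 - ⅑*0)² = (-3 + 0)² = (-3)² = 9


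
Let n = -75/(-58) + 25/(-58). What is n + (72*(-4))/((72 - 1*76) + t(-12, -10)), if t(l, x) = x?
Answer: 4351/203 ≈ 21.434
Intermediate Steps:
n = 25/29 (n = -75*(-1/58) + 25*(-1/58) = 75/58 - 25/58 = 25/29 ≈ 0.86207)
n + (72*(-4))/((72 - 1*76) + t(-12, -10)) = 25/29 + (72*(-4))/((72 - 1*76) - 10) = 25/29 - 288/((72 - 76) - 10) = 25/29 - 288/(-4 - 10) = 25/29 - 288/(-14) = 25/29 - 1/14*(-288) = 25/29 + 144/7 = 4351/203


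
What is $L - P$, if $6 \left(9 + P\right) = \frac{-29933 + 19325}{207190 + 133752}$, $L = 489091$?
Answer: $\frac{83377366984}{170471} \approx 4.891 \cdot 10^{5}$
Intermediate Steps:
$P = - \frac{1535123}{170471}$ ($P = -9 + \frac{\left(-29933 + 19325\right) \frac{1}{207190 + 133752}}{6} = -9 + \frac{\left(-10608\right) \frac{1}{340942}}{6} = -9 + \frac{1}{6} \left(- \frac{5304}{170471}\right) = -9 - \frac{884}{170471} = - \frac{1535123}{170471} \approx -9.0052$)
$L - P = 489091 - - \frac{1535123}{170471} = 489091 + \frac{1535123}{170471} = \frac{83377366984}{170471}$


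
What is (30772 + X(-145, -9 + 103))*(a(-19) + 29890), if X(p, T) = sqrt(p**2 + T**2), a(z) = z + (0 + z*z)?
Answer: 930299104 + 30232*sqrt(29861) ≈ 9.3552e+8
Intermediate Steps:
a(z) = z + z**2 (a(z) = z + (0 + z**2) = z + z**2)
X(p, T) = sqrt(T**2 + p**2)
(30772 + X(-145, -9 + 103))*(a(-19) + 29890) = (30772 + sqrt((-9 + 103)**2 + (-145)**2))*(-19*(1 - 19) + 29890) = (30772 + sqrt(94**2 + 21025))*(-19*(-18) + 29890) = (30772 + sqrt(8836 + 21025))*(342 + 29890) = (30772 + sqrt(29861))*30232 = 930299104 + 30232*sqrt(29861)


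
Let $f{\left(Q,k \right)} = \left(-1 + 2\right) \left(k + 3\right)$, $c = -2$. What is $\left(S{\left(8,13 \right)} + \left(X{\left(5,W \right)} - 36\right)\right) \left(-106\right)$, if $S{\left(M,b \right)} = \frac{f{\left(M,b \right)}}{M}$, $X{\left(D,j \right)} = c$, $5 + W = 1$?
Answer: $3816$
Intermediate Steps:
$W = -4$ ($W = -5 + 1 = -4$)
$X{\left(D,j \right)} = -2$
$f{\left(Q,k \right)} = 3 + k$ ($f{\left(Q,k \right)} = 1 \left(3 + k\right) = 3 + k$)
$S{\left(M,b \right)} = \frac{3 + b}{M}$
$\left(S{\left(8,13 \right)} + \left(X{\left(5,W \right)} - 36\right)\right) \left(-106\right) = \left(\frac{3 + 13}{8} - 38\right) \left(-106\right) = \left(\frac{1}{8} \cdot 16 - 38\right) \left(-106\right) = \left(2 - 38\right) \left(-106\right) = \left(-36\right) \left(-106\right) = 3816$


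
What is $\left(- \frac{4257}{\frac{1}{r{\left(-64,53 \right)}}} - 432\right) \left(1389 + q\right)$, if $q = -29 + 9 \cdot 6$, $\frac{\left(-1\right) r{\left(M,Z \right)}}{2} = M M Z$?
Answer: $2613477535200$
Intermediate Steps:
$r{\left(M,Z \right)} = - 2 Z M^{2}$ ($r{\left(M,Z \right)} = - 2 M M Z = - 2 M^{2} Z = - 2 Z M^{2}$)
$q = 25$ ($q = -29 + 54 = 25$)
$\left(- \frac{4257}{\frac{1}{r{\left(-64,53 \right)}}} - 432\right) \left(1389 + q\right) = \left(- \frac{4257}{\frac{1}{\left(-2\right) 53 \left(-64\right)^{2}}} - 432\right) \left(1389 + 25\right) = \left(- \frac{4257}{\frac{1}{\left(-2\right) 53 \cdot 4096}} - 432\right) 1414 = \left(- \frac{4257}{\frac{1}{-434176}} - 432\right) 1414 = \left(- \frac{4257}{- \frac{1}{434176}} - 432\right) 1414 = \left(\left(-4257\right) \left(-434176\right) - 432\right) 1414 = \left(1848287232 - 432\right) 1414 = 1848286800 \cdot 1414 = 2613477535200$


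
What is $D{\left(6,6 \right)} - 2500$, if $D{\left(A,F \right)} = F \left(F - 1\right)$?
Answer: $-2470$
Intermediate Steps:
$D{\left(A,F \right)} = F \left(-1 + F\right)$
$D{\left(6,6 \right)} - 2500 = 6 \left(-1 + 6\right) - 2500 = 6 \cdot 5 - 2500 = 30 - 2500 = -2470$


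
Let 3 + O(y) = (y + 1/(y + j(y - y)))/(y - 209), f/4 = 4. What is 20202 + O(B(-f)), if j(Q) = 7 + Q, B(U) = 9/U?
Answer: 6975907112/345359 ≈ 20199.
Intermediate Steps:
f = 16 (f = 4*4 = 16)
O(y) = -3 + (y + 1/(7 + y))/(-209 + y) (O(y) = -3 + (y + 1/(y + (7 + (y - y))))/(y - 209) = -3 + (y + 1/(y + (7 + 0)))/(-209 + y) = -3 + (y + 1/(y + 7))/(-209 + y) = -3 + (y + 1/(7 + y))/(-209 + y))
20202 + O(B(-f)) = 20202 + (4390 - 2*(9/((-1*16)))² + 613*(9/((-1*16))))/(-1463 + (9/((-1*16)))² - 1818/((-1*16))) = 20202 + (4390 - 2*(9/(-16))² + 613*(9/(-16)))/(-1463 + (9/(-16))² - 1818/(-16)) = 20202 + (4390 - 2*(9*(-1/16))² + 613*(9*(-1/16)))/(-1463 + (9*(-1/16))² - 1818*(-1)/16) = 20202 + (4390 - 2*(-9/16)² + 613*(-9/16))/(-1463 + (-9/16)² - 202*(-9/16)) = 20202 + (4390 - 2*81/256 - 5517/16)/(-1463 + 81/256 + 909/8) = 20202 + (4390 - 81/128 - 5517/16)/(-345359/256) = 20202 - 256/345359*517703/128 = 20202 - 1035406/345359 = 6975907112/345359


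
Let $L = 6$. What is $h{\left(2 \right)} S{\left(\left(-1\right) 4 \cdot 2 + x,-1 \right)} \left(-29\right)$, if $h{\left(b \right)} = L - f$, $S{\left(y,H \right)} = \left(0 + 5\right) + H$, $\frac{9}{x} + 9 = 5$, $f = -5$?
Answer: $-1276$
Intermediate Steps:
$x = - \frac{9}{4}$ ($x = \frac{9}{-9 + 5} = \frac{9}{-4} = 9 \left(- \frac{1}{4}\right) = - \frac{9}{4} \approx -2.25$)
$S{\left(y,H \right)} = 5 + H$
$h{\left(b \right)} = 11$ ($h{\left(b \right)} = 6 - -5 = 6 + 5 = 11$)
$h{\left(2 \right)} S{\left(\left(-1\right) 4 \cdot 2 + x,-1 \right)} \left(-29\right) = 11 \left(5 - 1\right) \left(-29\right) = 11 \cdot 4 \left(-29\right) = 44 \left(-29\right) = -1276$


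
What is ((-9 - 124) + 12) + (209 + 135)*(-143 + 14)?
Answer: -44497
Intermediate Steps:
((-9 - 124) + 12) + (209 + 135)*(-143 + 14) = (-133 + 12) + 344*(-129) = -121 - 44376 = -44497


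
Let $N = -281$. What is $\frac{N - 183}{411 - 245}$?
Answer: $- \frac{232}{83} \approx -2.7952$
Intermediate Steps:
$\frac{N - 183}{411 - 245} = \frac{-281 - 183}{411 - 245} = - \frac{464}{166} = \left(-464\right) \frac{1}{166} = - \frac{232}{83}$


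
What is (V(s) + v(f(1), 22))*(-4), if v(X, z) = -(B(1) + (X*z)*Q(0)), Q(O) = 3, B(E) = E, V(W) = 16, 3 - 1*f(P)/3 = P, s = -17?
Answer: 1524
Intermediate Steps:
f(P) = 9 - 3*P
v(X, z) = -1 - 3*X*z (v(X, z) = -(1 + (X*z)*3) = -(1 + 3*X*z) = -1 - 3*X*z)
(V(s) + v(f(1), 22))*(-4) = (16 + (-1 - 3*(9 - 3*1)*22))*(-4) = (16 + (-1 - 3*(9 - 3)*22))*(-4) = (16 + (-1 - 3*6*22))*(-4) = (16 + (-1 - 396))*(-4) = (16 - 397)*(-4) = -381*(-4) = 1524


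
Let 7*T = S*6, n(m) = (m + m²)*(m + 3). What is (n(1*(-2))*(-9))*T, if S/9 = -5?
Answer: 4860/7 ≈ 694.29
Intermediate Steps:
S = -45 (S = 9*(-5) = -45)
n(m) = (3 + m)*(m + m²) (n(m) = (m + m²)*(3 + m) = (3 + m)*(m + m²))
T = -270/7 (T = (-45*6)/7 = (⅐)*(-270) = -270/7 ≈ -38.571)
(n(1*(-2))*(-9))*T = (((1*(-2))*(3 + (1*(-2))² + 4*(1*(-2))))*(-9))*(-270/7) = (-2*(3 + (-2)² + 4*(-2))*(-9))*(-270/7) = (-2*(3 + 4 - 8)*(-9))*(-270/7) = (-2*(-1)*(-9))*(-270/7) = (2*(-9))*(-270/7) = -18*(-270/7) = 4860/7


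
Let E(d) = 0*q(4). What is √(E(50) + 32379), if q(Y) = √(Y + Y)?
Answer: √32379 ≈ 179.94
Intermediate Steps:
q(Y) = √2*√Y (q(Y) = √(2*Y) = √2*√Y)
E(d) = 0 (E(d) = 0*(√2*√4) = 0*(√2*2) = 0*(2*√2) = 0)
√(E(50) + 32379) = √(0 + 32379) = √32379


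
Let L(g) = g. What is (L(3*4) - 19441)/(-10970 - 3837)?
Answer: 19429/14807 ≈ 1.3121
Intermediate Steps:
(L(3*4) - 19441)/(-10970 - 3837) = (3*4 - 19441)/(-10970 - 3837) = (12 - 19441)/(-14807) = -19429*(-1/14807) = 19429/14807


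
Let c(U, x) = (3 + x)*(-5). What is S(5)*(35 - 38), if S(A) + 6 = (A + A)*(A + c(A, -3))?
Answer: -132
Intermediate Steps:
c(U, x) = -15 - 5*x
S(A) = -6 + 2*A² (S(A) = -6 + (A + A)*(A + (-15 - 5*(-3))) = -6 + (2*A)*(A + (-15 + 15)) = -6 + (2*A)*(A + 0) = -6 + (2*A)*A = -6 + 2*A²)
S(5)*(35 - 38) = (-6 + 2*5²)*(35 - 38) = (-6 + 2*25)*(-3) = (-6 + 50)*(-3) = 44*(-3) = -132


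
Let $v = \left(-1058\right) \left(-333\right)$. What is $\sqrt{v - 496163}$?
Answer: $i \sqrt{143849} \approx 379.27 i$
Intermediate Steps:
$v = 352314$
$\sqrt{v - 496163} = \sqrt{352314 - 496163} = \sqrt{-143849} = i \sqrt{143849}$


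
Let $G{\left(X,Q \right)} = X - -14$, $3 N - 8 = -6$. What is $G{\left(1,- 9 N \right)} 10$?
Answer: $150$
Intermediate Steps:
$N = \frac{2}{3}$ ($N = \frac{8}{3} + \frac{1}{3} \left(-6\right) = \frac{8}{3} - 2 = \frac{2}{3} \approx 0.66667$)
$G{\left(X,Q \right)} = 14 + X$ ($G{\left(X,Q \right)} = X + 14 = 14 + X$)
$G{\left(1,- 9 N \right)} 10 = \left(14 + 1\right) 10 = 15 \cdot 10 = 150$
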